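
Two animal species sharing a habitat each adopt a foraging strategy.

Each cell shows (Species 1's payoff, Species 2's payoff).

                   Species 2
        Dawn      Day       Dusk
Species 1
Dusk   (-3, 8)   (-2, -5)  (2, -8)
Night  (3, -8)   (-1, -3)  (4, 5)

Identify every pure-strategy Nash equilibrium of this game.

(Night, Dusk)

(Dusk, Dawn): Species 1 can switch to Night (-3 → 3). Not NE.
(Dusk, Day): Species 1 can switch to Night (-2 → -1). Not NE.
(Dusk, Dusk): Species 1 can switch to Night (2 → 4). Not NE.
(Night, Dawn): Species 2 can switch to Day (-8 → -3). Not NE.
(Night, Day): Species 2 can switch to Dusk (-3 → 5). Not NE.
(Night, Dusk): Species 1 gets 4, best alternative 2; Species 2 gets 5, best alternative -3. No profitable deviation — NE.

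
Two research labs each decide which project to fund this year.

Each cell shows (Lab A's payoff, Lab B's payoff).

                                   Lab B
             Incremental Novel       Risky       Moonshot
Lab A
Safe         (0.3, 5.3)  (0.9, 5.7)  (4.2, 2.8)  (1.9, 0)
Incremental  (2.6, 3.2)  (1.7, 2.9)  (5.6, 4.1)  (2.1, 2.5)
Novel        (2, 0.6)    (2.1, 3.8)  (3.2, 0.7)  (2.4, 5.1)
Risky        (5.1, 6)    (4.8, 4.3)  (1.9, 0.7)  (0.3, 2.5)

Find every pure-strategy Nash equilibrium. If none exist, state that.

Lab A against Incremental: payoffs 0.3, 2.6, 2, 5.1 → best response Risky.
Lab A against Novel: payoffs 0.9, 1.7, 2.1, 4.8 → best response Risky.
Lab A against Risky: payoffs 4.2, 5.6, 3.2, 1.9 → best response Incremental.
Lab A against Moonshot: payoffs 1.9, 2.1, 2.4, 0.3 → best response Novel.
Lab B against Safe: payoffs 5.3, 5.7, 2.8, 0 → best response Novel.
Lab B against Incremental: payoffs 3.2, 2.9, 4.1, 2.5 → best response Risky.
Lab B against Novel: payoffs 0.6, 3.8, 0.7, 5.1 → best response Moonshot.
Lab B against Risky: payoffs 6, 4.3, 0.7, 2.5 → best response Incremental.
Mutual best responses: (Incremental, Risky); (Novel, Moonshot); (Risky, Incremental).

The pure Nash equilibria are (Incremental, Risky) and (Novel, Moonshot) and (Risky, Incremental).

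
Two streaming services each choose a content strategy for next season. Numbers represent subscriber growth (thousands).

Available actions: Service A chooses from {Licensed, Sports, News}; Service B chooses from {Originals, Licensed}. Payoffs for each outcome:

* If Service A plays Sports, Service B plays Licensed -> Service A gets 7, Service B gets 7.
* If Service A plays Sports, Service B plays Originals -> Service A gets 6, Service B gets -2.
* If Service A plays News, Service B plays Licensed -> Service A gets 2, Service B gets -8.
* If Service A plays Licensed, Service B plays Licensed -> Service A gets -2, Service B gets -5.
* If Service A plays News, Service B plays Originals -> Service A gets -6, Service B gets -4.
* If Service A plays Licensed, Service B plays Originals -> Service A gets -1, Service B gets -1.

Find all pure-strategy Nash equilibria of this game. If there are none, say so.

(Licensed, Originals): Service A can switch to Sports (-1 → 6). Not NE.
(Licensed, Licensed): Service A can switch to Sports (-2 → 7). Not NE.
(Sports, Originals): Service B can switch to Licensed (-2 → 7). Not NE.
(Sports, Licensed): Service A gets 7, best alternative 2; Service B gets 7, best alternative -2. No profitable deviation — NE.
(News, Originals): Service A can switch to Licensed (-6 → -1). Not NE.
(News, Licensed): Service A can switch to Sports (2 → 7). Not NE.

Pure NE: (Sports, Licensed)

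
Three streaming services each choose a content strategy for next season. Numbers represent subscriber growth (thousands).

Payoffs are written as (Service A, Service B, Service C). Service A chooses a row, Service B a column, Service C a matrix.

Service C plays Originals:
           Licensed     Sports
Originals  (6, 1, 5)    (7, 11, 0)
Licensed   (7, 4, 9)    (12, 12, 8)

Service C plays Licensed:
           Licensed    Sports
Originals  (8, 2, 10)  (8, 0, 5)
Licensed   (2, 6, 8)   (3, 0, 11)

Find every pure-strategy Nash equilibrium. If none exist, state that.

Mark each player's best response to every combination of opponents' strategies; a profile where every player is best-responding is a pure Nash equilibrium.
Service A against (Licensed, Originals): payoffs 6, 7 → best response Licensed.
Service A against (Licensed, Licensed): payoffs 8, 2 → best response Originals.
Service A against (Sports, Originals): payoffs 7, 12 → best response Licensed.
Service A against (Sports, Licensed): payoffs 8, 3 → best response Originals.
Service B against (Originals, Originals): payoffs 1, 11 → best response Sports.
Service B against (Originals, Licensed): payoffs 2, 0 → best response Licensed.
Service B against (Licensed, Originals): payoffs 4, 12 → best response Sports.
Service B against (Licensed, Licensed): payoffs 6, 0 → best response Licensed.
Service C against (Originals, Licensed): payoffs 5, 10 → best response Licensed.
Service C against (Originals, Sports): payoffs 0, 5 → best response Licensed.
Service C against (Licensed, Licensed): payoffs 9, 8 → best response Originals.
Service C against (Licensed, Sports): payoffs 8, 11 → best response Licensed.
Mutual best responses: (Originals, Licensed, Licensed).

The unique pure-strategy Nash equilibrium is (Originals, Licensed, Licensed).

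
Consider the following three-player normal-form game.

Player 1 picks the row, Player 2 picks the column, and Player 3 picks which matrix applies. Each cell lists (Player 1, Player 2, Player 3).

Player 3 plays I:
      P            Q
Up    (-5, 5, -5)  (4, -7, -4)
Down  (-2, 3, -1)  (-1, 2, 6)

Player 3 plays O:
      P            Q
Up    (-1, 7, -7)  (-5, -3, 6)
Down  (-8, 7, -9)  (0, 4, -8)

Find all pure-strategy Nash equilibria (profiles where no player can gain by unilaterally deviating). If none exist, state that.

(Up, P, I): Player 1 can switch to Down (-5 → -2). Not NE.
(Up, P, O): Player 3 can switch to I (-7 → -5). Not NE.
(Up, Q, I): Player 2 can switch to P (-7 → 5). Not NE.
(Up, Q, O): Player 1 can switch to Down (-5 → 0). Not NE.
(Down, P, I): Player 1 gets -2, best alternative -5; Player 2 gets 3, best alternative 2; Player 3 gets -1, best alternative -9. No profitable deviation — NE.
(Down, P, O): Player 1 can switch to Up (-8 → -1). Not NE.
(Down, Q, I): Player 1 can switch to Up (-1 → 4). Not NE.
(Down, Q, O): Player 2 can switch to P (4 → 7). Not NE.

The unique pure-strategy Nash equilibrium is (Down, P, I).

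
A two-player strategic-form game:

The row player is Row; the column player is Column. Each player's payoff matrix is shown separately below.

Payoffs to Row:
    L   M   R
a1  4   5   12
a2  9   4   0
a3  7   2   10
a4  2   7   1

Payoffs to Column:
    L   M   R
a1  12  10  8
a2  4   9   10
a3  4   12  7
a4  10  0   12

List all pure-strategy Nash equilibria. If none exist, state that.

No pure-strategy Nash equilibrium.

For each player, find the best response to each opponent profile; mutual best responses are the pure NE.
Row against L: payoffs 4, 9, 7, 2 → best response a2.
Row against M: payoffs 5, 4, 2, 7 → best response a4.
Row against R: payoffs 12, 0, 10, 1 → best response a1.
Column against a1: payoffs 12, 10, 8 → best response L.
Column against a2: payoffs 4, 9, 10 → best response R.
Column against a3: payoffs 4, 12, 7 → best response M.
Column against a4: payoffs 10, 0, 12 → best response R.
No profile is a mutual best response for all players.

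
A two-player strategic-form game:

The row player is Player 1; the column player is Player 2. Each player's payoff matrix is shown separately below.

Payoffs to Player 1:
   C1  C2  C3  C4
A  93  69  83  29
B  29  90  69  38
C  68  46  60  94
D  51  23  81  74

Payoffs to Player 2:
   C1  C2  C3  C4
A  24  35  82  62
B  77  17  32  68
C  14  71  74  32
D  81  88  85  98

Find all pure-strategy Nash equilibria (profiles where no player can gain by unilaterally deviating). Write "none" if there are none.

Player 1 against C1: payoffs 93, 29, 68, 51 → best response A.
Player 1 against C2: payoffs 69, 90, 46, 23 → best response B.
Player 1 against C3: payoffs 83, 69, 60, 81 → best response A.
Player 1 against C4: payoffs 29, 38, 94, 74 → best response C.
Player 2 against A: payoffs 24, 35, 82, 62 → best response C3.
Player 2 against B: payoffs 77, 17, 32, 68 → best response C1.
Player 2 against C: payoffs 14, 71, 74, 32 → best response C3.
Player 2 against D: payoffs 81, 88, 85, 98 → best response C4.
Mutual best responses: (A, C3).

The unique pure-strategy Nash equilibrium is (A, C3).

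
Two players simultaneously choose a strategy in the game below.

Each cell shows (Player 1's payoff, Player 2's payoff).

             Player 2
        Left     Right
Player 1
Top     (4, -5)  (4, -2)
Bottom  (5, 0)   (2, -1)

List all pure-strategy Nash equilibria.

(Top, Left): Player 1 can switch to Bottom (4 → 5). Not NE.
(Top, Right): Player 1 gets 4, best alternative 2; Player 2 gets -2, best alternative -5. No profitable deviation — NE.
(Bottom, Left): Player 1 gets 5, best alternative 4; Player 2 gets 0, best alternative -1. No profitable deviation — NE.
(Bottom, Right): Player 1 can switch to Top (2 → 4). Not NE.

The pure Nash equilibria are (Top, Right), (Bottom, Left).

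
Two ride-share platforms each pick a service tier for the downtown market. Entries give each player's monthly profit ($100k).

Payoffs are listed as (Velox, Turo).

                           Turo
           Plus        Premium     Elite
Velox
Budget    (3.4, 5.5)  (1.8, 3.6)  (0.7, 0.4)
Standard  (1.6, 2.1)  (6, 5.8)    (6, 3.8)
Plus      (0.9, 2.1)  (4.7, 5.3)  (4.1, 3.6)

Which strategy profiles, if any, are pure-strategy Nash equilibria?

(Budget, Plus), (Standard, Premium)

Velox against Plus: payoffs 3.4, 1.6, 0.9 → best response Budget.
Velox against Premium: payoffs 1.8, 6, 4.7 → best response Standard.
Velox against Elite: payoffs 0.7, 6, 4.1 → best response Standard.
Turo against Budget: payoffs 5.5, 3.6, 0.4 → best response Plus.
Turo against Standard: payoffs 2.1, 5.8, 3.8 → best response Premium.
Turo against Plus: payoffs 2.1, 5.3, 3.6 → best response Premium.
Mutual best responses: (Budget, Plus); (Standard, Premium).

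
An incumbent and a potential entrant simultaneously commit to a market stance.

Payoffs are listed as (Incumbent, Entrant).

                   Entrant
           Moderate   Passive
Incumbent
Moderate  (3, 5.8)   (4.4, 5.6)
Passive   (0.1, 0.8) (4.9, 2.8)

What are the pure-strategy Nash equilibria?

The pure Nash equilibria are (Moderate, Moderate) and (Passive, Passive).

(Moderate, Moderate): Incumbent gets 3, best alternative 0.1; Entrant gets 5.8, best alternative 5.6. No profitable deviation — NE.
(Moderate, Passive): Incumbent can switch to Passive (4.4 → 4.9). Not NE.
(Passive, Moderate): Incumbent can switch to Moderate (0.1 → 3). Not NE.
(Passive, Passive): Incumbent gets 4.9, best alternative 4.4; Entrant gets 2.8, best alternative 0.8. No profitable deviation — NE.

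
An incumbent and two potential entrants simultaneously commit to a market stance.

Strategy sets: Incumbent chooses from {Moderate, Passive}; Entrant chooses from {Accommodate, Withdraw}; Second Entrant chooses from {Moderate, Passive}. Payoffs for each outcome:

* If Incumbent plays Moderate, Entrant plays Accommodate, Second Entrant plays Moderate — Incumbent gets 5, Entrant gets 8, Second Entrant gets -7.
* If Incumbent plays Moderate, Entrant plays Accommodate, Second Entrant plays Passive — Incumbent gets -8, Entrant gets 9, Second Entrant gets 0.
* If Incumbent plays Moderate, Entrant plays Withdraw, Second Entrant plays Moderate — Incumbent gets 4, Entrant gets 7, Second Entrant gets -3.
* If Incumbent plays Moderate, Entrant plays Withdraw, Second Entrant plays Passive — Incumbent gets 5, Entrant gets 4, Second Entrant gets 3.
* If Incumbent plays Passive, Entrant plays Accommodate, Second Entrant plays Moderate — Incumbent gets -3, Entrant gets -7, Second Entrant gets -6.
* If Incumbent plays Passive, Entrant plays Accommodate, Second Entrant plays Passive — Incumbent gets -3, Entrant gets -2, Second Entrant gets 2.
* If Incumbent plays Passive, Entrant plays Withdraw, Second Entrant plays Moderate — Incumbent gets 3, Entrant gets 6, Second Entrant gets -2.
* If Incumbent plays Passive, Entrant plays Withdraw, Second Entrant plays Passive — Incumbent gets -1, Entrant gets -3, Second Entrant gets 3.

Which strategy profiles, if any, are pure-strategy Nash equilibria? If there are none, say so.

Pure NE: (Passive, Accommodate, Passive)

Mark each player's best response to every combination of opponents' strategies; a profile where every player is best-responding is a pure Nash equilibrium.
Incumbent against (Accommodate, Moderate): payoffs 5, -3 → best response Moderate.
Incumbent against (Accommodate, Passive): payoffs -8, -3 → best response Passive.
Incumbent against (Withdraw, Moderate): payoffs 4, 3 → best response Moderate.
Incumbent against (Withdraw, Passive): payoffs 5, -1 → best response Moderate.
Entrant against (Moderate, Moderate): payoffs 8, 7 → best response Accommodate.
Entrant against (Moderate, Passive): payoffs 9, 4 → best response Accommodate.
Entrant against (Passive, Moderate): payoffs -7, 6 → best response Withdraw.
Entrant against (Passive, Passive): payoffs -2, -3 → best response Accommodate.
Second Entrant against (Moderate, Accommodate): payoffs -7, 0 → best response Passive.
Second Entrant against (Moderate, Withdraw): payoffs -3, 3 → best response Passive.
Second Entrant against (Passive, Accommodate): payoffs -6, 2 → best response Passive.
Second Entrant against (Passive, Withdraw): payoffs -2, 3 → best response Passive.
Mutual best responses: (Passive, Accommodate, Passive).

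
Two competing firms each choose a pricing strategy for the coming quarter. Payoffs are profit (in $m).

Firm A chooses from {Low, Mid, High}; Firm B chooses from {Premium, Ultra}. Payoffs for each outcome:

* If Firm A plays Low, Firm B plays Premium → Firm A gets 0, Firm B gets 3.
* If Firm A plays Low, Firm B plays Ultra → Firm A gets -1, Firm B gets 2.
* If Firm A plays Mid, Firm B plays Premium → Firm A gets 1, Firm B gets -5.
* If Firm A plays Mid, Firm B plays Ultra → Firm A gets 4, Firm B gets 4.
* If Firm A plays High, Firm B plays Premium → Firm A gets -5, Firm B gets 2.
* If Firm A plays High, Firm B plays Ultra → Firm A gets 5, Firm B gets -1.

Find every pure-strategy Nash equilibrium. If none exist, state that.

This game has no pure Nash equilibrium.

Check each profile: it is a Nash equilibrium iff no player can strictly gain by switching unilaterally.
(Low, Premium): Firm A can switch to Mid (0 → 1). Not NE.
(Low, Ultra): Firm A can switch to Mid (-1 → 4). Not NE.
(Mid, Premium): Firm B can switch to Ultra (-5 → 4). Not NE.
(Mid, Ultra): Firm A can switch to High (4 → 5). Not NE.
(High, Premium): Firm A can switch to Low (-5 → 0). Not NE.
(High, Ultra): Firm B can switch to Premium (-1 → 2). Not NE.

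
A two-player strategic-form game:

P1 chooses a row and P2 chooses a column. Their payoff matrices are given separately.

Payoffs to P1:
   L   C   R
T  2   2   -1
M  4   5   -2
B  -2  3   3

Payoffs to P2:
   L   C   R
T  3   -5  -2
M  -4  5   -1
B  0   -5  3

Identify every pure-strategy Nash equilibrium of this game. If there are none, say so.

(T, L): P1 can switch to M (2 → 4). Not NE.
(T, C): P1 can switch to M (2 → 5). Not NE.
(T, R): P1 can switch to B (-1 → 3). Not NE.
(M, L): P2 can switch to C (-4 → 5). Not NE.
(M, C): P1 gets 5, best alternative 3; P2 gets 5, best alternative -1. No profitable deviation — NE.
(M, R): P1 can switch to T (-2 → -1). Not NE.
(B, L): P1 can switch to T (-2 → 2). Not NE.
(B, R): P1 gets 3, best alternative -1; P2 gets 3, best alternative 0. No profitable deviation — NE.
(The remaining 1 profile has a profitable deviation by the same check.)

(M, C); (B, R)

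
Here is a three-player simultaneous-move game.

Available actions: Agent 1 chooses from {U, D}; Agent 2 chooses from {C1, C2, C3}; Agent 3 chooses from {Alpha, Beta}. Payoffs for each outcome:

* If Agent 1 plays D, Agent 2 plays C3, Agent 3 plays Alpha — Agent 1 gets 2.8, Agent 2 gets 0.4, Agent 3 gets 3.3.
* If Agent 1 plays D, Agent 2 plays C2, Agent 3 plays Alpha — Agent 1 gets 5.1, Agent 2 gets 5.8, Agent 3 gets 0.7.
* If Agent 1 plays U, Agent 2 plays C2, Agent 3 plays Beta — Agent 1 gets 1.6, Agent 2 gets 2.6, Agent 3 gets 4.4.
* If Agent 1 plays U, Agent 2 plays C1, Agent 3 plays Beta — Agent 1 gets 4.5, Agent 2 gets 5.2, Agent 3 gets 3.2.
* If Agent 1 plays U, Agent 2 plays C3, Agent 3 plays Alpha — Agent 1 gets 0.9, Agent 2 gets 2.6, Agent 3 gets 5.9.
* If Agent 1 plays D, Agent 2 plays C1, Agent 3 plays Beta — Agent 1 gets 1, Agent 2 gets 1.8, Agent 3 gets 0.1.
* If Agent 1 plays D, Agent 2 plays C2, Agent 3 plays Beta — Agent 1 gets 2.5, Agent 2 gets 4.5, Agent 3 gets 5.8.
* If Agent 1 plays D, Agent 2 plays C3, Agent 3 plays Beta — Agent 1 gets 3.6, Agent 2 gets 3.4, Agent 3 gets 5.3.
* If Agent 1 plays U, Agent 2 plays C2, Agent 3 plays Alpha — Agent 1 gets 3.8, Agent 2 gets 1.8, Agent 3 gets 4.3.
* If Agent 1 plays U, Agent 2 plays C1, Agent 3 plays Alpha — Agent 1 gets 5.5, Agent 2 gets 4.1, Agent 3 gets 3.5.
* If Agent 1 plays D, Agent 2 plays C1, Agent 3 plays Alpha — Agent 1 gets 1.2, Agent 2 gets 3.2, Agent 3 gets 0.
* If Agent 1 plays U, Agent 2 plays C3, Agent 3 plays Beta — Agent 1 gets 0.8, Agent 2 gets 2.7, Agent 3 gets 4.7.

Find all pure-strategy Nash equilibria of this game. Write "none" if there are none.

Pure-strategy Nash equilibria: (U, C1, Alpha) and (D, C2, Beta)

Agent 1 against (C1, Alpha): payoffs 5.5, 1.2 → best response U.
Agent 1 against (C1, Beta): payoffs 4.5, 1 → best response U.
Agent 1 against (C2, Alpha): payoffs 3.8, 5.1 → best response D.
Agent 1 against (C2, Beta): payoffs 1.6, 2.5 → best response D.
Agent 1 against (C3, Alpha): payoffs 0.9, 2.8 → best response D.
Agent 1 against (C3, Beta): payoffs 0.8, 3.6 → best response D.
Agent 2 against (U, Alpha): payoffs 4.1, 1.8, 2.6 → best response C1.
Agent 2 against (U, Beta): payoffs 5.2, 2.6, 2.7 → best response C1.
Agent 2 against (D, Alpha): payoffs 3.2, 5.8, 0.4 → best response C2.
Agent 2 against (D, Beta): payoffs 1.8, 4.5, 3.4 → best response C2.
Agent 3 against (U, C1): payoffs 3.5, 3.2 → best response Alpha.
Agent 3 against (U, C2): payoffs 4.3, 4.4 → best response Beta.
Agent 3 against (U, C3): payoffs 5.9, 4.7 → best response Alpha.
Agent 3 against (D, C1): payoffs 0, 0.1 → best response Beta.
Agent 3 against (D, C2): payoffs 0.7, 5.8 → best response Beta.
Agent 3 against (D, C3): payoffs 3.3, 5.3 → best response Beta.
Mutual best responses: (U, C1, Alpha); (D, C2, Beta).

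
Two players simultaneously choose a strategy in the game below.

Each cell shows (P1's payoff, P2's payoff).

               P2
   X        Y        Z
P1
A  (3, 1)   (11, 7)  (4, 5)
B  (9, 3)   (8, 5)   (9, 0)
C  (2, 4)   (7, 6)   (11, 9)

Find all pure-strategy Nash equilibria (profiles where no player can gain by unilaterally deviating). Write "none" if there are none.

Pure-strategy Nash equilibria: (A, Y), (C, Z)

(A, X): P1 can switch to B (3 → 9). Not NE.
(A, Y): P1 gets 11, best alternative 8; P2 gets 7, best alternative 5. No profitable deviation — NE.
(A, Z): P1 can switch to B (4 → 9). Not NE.
(B, X): P2 can switch to Y (3 → 5). Not NE.
(B, Y): P1 can switch to A (8 → 11). Not NE.
(B, Z): P1 can switch to C (9 → 11). Not NE.
(C, X): P1 can switch to A (2 → 3). Not NE.
(C, Y): P1 can switch to A (7 → 11). Not NE.
(C, Z): P1 gets 11, best alternative 9; P2 gets 9, best alternative 6. No profitable deviation — NE.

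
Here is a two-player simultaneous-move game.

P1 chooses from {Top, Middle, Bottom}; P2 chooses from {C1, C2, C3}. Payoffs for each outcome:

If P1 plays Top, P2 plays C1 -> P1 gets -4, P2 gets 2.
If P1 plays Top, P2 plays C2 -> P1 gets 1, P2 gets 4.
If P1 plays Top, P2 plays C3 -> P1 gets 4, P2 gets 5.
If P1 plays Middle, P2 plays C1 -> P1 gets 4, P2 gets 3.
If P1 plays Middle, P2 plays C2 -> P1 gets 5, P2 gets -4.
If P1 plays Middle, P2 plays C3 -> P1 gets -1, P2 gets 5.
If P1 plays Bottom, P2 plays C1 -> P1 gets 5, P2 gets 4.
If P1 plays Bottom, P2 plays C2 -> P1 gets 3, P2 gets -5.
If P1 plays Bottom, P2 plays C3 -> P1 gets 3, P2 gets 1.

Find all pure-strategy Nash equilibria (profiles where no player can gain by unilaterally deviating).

Pure-strategy Nash equilibria: (Top, C3), (Bottom, C1)

Check each profile: it is a Nash equilibrium iff no player can strictly gain by switching unilaterally.
(Top, C1): P1 can switch to Middle (-4 → 4). Not NE.
(Top, C2): P1 can switch to Middle (1 → 5). Not NE.
(Top, C3): P1 gets 4, best alternative 3; P2 gets 5, best alternative 4. No profitable deviation — NE.
(Middle, C1): P1 can switch to Bottom (4 → 5). Not NE.
(Middle, C2): P2 can switch to C1 (-4 → 3). Not NE.
(Middle, C3): P1 can switch to Top (-1 → 4). Not NE.
(Bottom, C1): P1 gets 5, best alternative 4; P2 gets 4, best alternative 1. No profitable deviation — NE.
(Bottom, C2): P1 can switch to Middle (3 → 5). Not NE.
(Bottom, C3): P1 can switch to Top (3 → 4). Not NE.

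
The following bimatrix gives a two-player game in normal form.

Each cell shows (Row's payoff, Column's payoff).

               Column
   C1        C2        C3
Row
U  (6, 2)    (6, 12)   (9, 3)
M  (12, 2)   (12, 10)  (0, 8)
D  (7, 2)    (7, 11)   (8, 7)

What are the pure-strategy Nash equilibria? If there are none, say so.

For each strategy profile, look for a profitable unilateral deviation.
(U, C1): Row can switch to M (6 → 12). Not NE.
(U, C2): Row can switch to M (6 → 12). Not NE.
(U, C3): Column can switch to C2 (3 → 12). Not NE.
(M, C1): Column can switch to C2 (2 → 10). Not NE.
(M, C2): Row gets 12, best alternative 7; Column gets 10, best alternative 8. No profitable deviation — NE.
(M, C3): Row can switch to U (0 → 9). Not NE.
(D, C1): Row can switch to M (7 → 12). Not NE.
(D, C2): Row can switch to M (7 → 12). Not NE.
(D, C3): Row can switch to U (8 → 9). Not NE.

The unique pure-strategy Nash equilibrium is (M, C2).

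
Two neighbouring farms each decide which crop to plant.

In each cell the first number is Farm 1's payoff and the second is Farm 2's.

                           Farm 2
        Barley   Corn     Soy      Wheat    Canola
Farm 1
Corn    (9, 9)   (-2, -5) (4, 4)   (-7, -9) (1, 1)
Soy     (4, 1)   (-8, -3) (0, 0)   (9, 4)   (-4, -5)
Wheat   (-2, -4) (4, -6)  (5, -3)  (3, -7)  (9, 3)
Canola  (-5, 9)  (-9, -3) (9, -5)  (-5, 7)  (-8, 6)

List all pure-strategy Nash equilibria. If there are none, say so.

Farm 1 against Barley: payoffs 9, 4, -2, -5 → best response Corn.
Farm 1 against Corn: payoffs -2, -8, 4, -9 → best response Wheat.
Farm 1 against Soy: payoffs 4, 0, 5, 9 → best response Canola.
Farm 1 against Wheat: payoffs -7, 9, 3, -5 → best response Soy.
Farm 1 against Canola: payoffs 1, -4, 9, -8 → best response Wheat.
Farm 2 against Corn: payoffs 9, -5, 4, -9, 1 → best response Barley.
Farm 2 against Soy: payoffs 1, -3, 0, 4, -5 → best response Wheat.
Farm 2 against Wheat: payoffs -4, -6, -3, -7, 3 → best response Canola.
Farm 2 against Canola: payoffs 9, -3, -5, 7, 6 → best response Barley.
Mutual best responses: (Corn, Barley); (Soy, Wheat); (Wheat, Canola).

Pure-strategy Nash equilibria: (Corn, Barley) and (Soy, Wheat) and (Wheat, Canola)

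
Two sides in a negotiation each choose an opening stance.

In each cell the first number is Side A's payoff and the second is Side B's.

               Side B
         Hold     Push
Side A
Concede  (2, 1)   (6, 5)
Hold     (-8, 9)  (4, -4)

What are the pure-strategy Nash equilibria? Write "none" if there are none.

Pure NE: (Concede, Push)

For each strategy profile, look for a profitable unilateral deviation.
(Concede, Hold): Side B can switch to Push (1 → 5). Not NE.
(Concede, Push): Side A gets 6, best alternative 4; Side B gets 5, best alternative 1. No profitable deviation — NE.
(Hold, Hold): Side A can switch to Concede (-8 → 2). Not NE.
(Hold, Push): Side A can switch to Concede (4 → 6). Not NE.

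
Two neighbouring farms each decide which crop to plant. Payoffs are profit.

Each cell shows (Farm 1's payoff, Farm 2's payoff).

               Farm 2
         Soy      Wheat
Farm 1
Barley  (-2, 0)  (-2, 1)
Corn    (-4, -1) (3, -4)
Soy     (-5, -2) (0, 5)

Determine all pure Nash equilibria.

There is no pure-strategy Nash equilibrium.

For each strategy profile, look for a profitable unilateral deviation.
(Barley, Soy): Farm 2 can switch to Wheat (0 → 1). Not NE.
(Barley, Wheat): Farm 1 can switch to Corn (-2 → 3). Not NE.
(Corn, Soy): Farm 1 can switch to Barley (-4 → -2). Not NE.
(Corn, Wheat): Farm 2 can switch to Soy (-4 → -1). Not NE.
(Soy, Soy): Farm 1 can switch to Barley (-5 → -2). Not NE.
(Soy, Wheat): Farm 1 can switch to Corn (0 → 3). Not NE.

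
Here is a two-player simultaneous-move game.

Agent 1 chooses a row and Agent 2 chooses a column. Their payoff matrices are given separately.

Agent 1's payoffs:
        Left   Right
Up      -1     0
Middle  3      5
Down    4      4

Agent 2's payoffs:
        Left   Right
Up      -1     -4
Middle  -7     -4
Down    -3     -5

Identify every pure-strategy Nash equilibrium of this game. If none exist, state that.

The pure Nash equilibria are (Middle, Right); (Down, Left).

Mark each player's best response to every combination of opponents' strategies; a profile where every player is best-responding is a pure Nash equilibrium.
Agent 1 against Left: payoffs -1, 3, 4 → best response Down.
Agent 1 against Right: payoffs 0, 5, 4 → best response Middle.
Agent 2 against Up: payoffs -1, -4 → best response Left.
Agent 2 against Middle: payoffs -7, -4 → best response Right.
Agent 2 against Down: payoffs -3, -5 → best response Left.
Mutual best responses: (Middle, Right); (Down, Left).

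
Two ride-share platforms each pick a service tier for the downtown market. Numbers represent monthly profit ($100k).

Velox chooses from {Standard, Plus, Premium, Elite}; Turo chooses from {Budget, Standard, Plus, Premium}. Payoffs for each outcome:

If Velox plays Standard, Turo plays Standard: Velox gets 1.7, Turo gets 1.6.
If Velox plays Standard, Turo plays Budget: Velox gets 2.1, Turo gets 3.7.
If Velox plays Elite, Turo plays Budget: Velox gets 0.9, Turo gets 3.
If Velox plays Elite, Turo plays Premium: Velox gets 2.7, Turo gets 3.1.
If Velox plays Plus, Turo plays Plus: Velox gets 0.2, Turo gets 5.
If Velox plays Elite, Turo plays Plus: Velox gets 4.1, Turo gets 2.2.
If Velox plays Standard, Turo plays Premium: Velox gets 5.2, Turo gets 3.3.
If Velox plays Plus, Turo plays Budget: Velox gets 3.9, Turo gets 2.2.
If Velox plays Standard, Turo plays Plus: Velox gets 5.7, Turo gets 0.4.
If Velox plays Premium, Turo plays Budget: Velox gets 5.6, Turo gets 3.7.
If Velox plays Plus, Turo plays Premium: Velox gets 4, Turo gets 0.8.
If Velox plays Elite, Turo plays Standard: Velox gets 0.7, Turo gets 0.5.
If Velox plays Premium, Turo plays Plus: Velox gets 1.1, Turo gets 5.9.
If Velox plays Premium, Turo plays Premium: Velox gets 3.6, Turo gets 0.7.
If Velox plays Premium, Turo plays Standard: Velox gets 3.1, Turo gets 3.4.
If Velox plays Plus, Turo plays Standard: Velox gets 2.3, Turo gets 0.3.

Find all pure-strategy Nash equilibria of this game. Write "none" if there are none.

This game has no pure Nash equilibrium.

Velox against Budget: payoffs 2.1, 3.9, 5.6, 0.9 → best response Premium.
Velox against Standard: payoffs 1.7, 2.3, 3.1, 0.7 → best response Premium.
Velox against Plus: payoffs 5.7, 0.2, 1.1, 4.1 → best response Standard.
Velox against Premium: payoffs 5.2, 4, 3.6, 2.7 → best response Standard.
Turo against Standard: payoffs 3.7, 1.6, 0.4, 3.3 → best response Budget.
Turo against Plus: payoffs 2.2, 0.3, 5, 0.8 → best response Plus.
Turo against Premium: payoffs 3.7, 3.4, 5.9, 0.7 → best response Plus.
Turo against Elite: payoffs 3, 0.5, 2.2, 3.1 → best response Premium.
No profile is a mutual best response for all players.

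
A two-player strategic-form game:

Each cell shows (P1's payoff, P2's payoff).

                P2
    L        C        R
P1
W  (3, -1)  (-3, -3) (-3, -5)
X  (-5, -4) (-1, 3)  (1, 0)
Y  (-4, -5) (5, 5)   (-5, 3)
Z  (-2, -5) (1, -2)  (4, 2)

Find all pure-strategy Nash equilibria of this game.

(W, L); (Y, C); (Z, R)

(W, L): P1 gets 3, best alternative -2; P2 gets -1, best alternative -3. No profitable deviation — NE.
(W, C): P1 can switch to X (-3 → -1). Not NE.
(W, R): P1 can switch to X (-3 → 1). Not NE.
(X, L): P1 can switch to W (-5 → 3). Not NE.
(X, C): P1 can switch to Y (-1 → 5). Not NE.
(X, R): P1 can switch to Z (1 → 4). Not NE.
(Y, L): P1 can switch to W (-4 → 3). Not NE.
(Y, C): P1 gets 5, best alternative 1; P2 gets 5, best alternative 3. No profitable deviation — NE.
(Y, R): P1 can switch to W (-5 → -3). Not NE.
(Z, L): P1 can switch to W (-2 → 3). Not NE.
(Z, C): P1 can switch to Y (1 → 5). Not NE.
(Z, R): P1 gets 4, best alternative 1; P2 gets 2, best alternative -2. No profitable deviation — NE.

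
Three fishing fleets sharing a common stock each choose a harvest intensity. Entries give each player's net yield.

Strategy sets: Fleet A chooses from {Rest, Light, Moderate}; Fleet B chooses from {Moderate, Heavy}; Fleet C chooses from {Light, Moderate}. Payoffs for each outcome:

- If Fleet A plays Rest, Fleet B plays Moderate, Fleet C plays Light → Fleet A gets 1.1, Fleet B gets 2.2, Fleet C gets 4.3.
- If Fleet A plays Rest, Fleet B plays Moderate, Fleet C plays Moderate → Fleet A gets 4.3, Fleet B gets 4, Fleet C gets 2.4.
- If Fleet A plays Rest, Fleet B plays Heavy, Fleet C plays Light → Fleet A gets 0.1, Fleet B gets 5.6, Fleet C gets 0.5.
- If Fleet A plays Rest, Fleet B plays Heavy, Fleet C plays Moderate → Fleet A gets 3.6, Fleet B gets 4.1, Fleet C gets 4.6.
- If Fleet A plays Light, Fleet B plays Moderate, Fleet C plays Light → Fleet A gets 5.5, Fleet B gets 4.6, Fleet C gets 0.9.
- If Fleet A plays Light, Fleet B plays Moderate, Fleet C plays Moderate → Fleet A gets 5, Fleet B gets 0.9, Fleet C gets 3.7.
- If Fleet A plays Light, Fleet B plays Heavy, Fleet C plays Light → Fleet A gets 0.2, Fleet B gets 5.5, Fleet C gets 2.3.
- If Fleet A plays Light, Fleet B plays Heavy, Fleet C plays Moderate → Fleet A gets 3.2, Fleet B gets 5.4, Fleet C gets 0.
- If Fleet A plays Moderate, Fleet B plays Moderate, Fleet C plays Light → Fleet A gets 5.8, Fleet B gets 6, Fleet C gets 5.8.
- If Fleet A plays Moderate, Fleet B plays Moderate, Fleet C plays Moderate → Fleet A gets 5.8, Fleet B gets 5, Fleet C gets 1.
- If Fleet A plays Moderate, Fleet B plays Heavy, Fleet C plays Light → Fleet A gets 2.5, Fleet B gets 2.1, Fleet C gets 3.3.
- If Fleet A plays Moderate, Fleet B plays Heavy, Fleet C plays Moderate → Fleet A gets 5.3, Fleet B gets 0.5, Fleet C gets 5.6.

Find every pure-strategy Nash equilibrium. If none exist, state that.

The unique pure-strategy Nash equilibrium is (Moderate, Moderate, Light).

Fleet A against (Moderate, Light): payoffs 1.1, 5.5, 5.8 → best response Moderate.
Fleet A against (Moderate, Moderate): payoffs 4.3, 5, 5.8 → best response Moderate.
Fleet A against (Heavy, Light): payoffs 0.1, 0.2, 2.5 → best response Moderate.
Fleet A against (Heavy, Moderate): payoffs 3.6, 3.2, 5.3 → best response Moderate.
Fleet B against (Rest, Light): payoffs 2.2, 5.6 → best response Heavy.
Fleet B against (Rest, Moderate): payoffs 4, 4.1 → best response Heavy.
Fleet B against (Light, Light): payoffs 4.6, 5.5 → best response Heavy.
Fleet B against (Light, Moderate): payoffs 0.9, 5.4 → best response Heavy.
Fleet B against (Moderate, Light): payoffs 6, 2.1 → best response Moderate.
Fleet B against (Moderate, Moderate): payoffs 5, 0.5 → best response Moderate.
Fleet C against (Rest, Moderate): payoffs 4.3, 2.4 → best response Light.
Fleet C against (Rest, Heavy): payoffs 0.5, 4.6 → best response Moderate.
Fleet C against (Light, Moderate): payoffs 0.9, 3.7 → best response Moderate.
Fleet C against (Light, Heavy): payoffs 2.3, 0 → best response Light.
Fleet C against (Moderate, Moderate): payoffs 5.8, 1 → best response Light.
Fleet C against (Moderate, Heavy): payoffs 3.3, 5.6 → best response Moderate.
Mutual best responses: (Moderate, Moderate, Light).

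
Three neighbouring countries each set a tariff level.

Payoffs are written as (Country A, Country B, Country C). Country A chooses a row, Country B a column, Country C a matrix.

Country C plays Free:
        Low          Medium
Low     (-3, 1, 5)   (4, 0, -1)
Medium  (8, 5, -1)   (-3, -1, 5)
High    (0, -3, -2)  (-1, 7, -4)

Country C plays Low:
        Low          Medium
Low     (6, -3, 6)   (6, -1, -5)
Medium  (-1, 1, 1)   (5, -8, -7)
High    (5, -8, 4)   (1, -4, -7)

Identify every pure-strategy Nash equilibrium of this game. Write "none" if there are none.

Country A against (Low, Free): payoffs -3, 8, 0 → best response Medium.
Country A against (Low, Low): payoffs 6, -1, 5 → best response Low.
Country A against (Medium, Free): payoffs 4, -3, -1 → best response Low.
Country A against (Medium, Low): payoffs 6, 5, 1 → best response Low.
Country B against (Low, Free): payoffs 1, 0 → best response Low.
Country B against (Low, Low): payoffs -3, -1 → best response Medium.
Country B against (Medium, Free): payoffs 5, -1 → best response Low.
Country B against (Medium, Low): payoffs 1, -8 → best response Low.
Country B against (High, Free): payoffs -3, 7 → best response Medium.
Country B against (High, Low): payoffs -8, -4 → best response Medium.
Country C against (Low, Low): payoffs 5, 6 → best response Low.
Country C against (Low, Medium): payoffs -1, -5 → best response Free.
Country C against (Medium, Low): payoffs -1, 1 → best response Low.
Country C against (Medium, Medium): payoffs 5, -7 → best response Free.
Country C against (High, Low): payoffs -2, 4 → best response Low.
Country C against (High, Medium): payoffs -4, -7 → best response Free.
No profile is a mutual best response for all players.

none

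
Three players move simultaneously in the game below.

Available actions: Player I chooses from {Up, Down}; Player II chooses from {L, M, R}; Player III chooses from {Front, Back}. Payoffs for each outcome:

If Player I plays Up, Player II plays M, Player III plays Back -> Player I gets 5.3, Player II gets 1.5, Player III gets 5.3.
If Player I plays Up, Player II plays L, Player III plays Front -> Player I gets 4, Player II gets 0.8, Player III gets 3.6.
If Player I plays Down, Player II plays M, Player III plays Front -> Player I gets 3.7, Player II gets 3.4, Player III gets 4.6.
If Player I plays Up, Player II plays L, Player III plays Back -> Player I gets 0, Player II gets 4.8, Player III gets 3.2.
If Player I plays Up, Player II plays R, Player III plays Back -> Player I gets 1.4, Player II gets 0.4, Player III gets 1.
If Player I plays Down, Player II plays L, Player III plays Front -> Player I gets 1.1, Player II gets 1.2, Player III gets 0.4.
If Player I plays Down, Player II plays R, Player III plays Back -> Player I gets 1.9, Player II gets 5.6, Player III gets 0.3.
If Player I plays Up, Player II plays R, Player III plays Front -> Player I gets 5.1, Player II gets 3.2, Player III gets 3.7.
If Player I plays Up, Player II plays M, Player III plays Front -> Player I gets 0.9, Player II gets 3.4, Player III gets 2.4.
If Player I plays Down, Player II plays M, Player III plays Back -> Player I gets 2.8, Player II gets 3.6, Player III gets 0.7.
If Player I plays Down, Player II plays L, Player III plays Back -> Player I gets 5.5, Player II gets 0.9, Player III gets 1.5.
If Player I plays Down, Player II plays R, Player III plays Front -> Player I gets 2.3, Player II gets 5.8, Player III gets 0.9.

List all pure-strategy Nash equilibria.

Check each profile: it is a Nash equilibrium iff no player can strictly gain by switching unilaterally.
(Up, L, Front): Player II can switch to M (0.8 → 3.4). Not NE.
(Up, L, Back): Player I can switch to Down (0 → 5.5). Not NE.
(Up, M, Front): Player I can switch to Down (0.9 → 3.7). Not NE.
(Up, M, Back): Player II can switch to L (1.5 → 4.8). Not NE.
(Up, R, Front): Player II can switch to M (3.2 → 3.4). Not NE.
(Up, R, Back): Player I can switch to Down (1.4 → 1.9). Not NE.
(Down, L, Front): Player I can switch to Up (1.1 → 4). Not NE.
(Down, L, Back): Player II can switch to M (0.9 → 3.6). Not NE.
(Down, M, Front): Player II can switch to R (3.4 → 5.8). Not NE.
(Down, M, Back): Player I can switch to Up (2.8 → 5.3). Not NE.
(Down, R, Front): Player I can switch to Up (2.3 → 5.1). Not NE.
(Down, R, Back): Player III can switch to Front (0.3 → 0.9). Not NE.

No pure-strategy Nash equilibrium.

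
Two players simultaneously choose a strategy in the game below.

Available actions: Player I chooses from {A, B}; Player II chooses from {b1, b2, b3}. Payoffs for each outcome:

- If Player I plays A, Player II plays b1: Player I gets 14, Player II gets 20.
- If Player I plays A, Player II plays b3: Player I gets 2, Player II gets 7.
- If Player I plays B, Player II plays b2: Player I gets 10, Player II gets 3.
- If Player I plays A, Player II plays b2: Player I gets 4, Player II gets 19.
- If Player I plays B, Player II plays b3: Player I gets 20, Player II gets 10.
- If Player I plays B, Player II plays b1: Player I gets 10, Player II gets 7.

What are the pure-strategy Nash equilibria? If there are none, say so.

The pure Nash equilibria are (A, b1), (B, b3).

(A, b1): Player I gets 14, best alternative 10; Player II gets 20, best alternative 19. No profitable deviation — NE.
(A, b2): Player I can switch to B (4 → 10). Not NE.
(A, b3): Player I can switch to B (2 → 20). Not NE.
(B, b1): Player I can switch to A (10 → 14). Not NE.
(B, b2): Player II can switch to b1 (3 → 7). Not NE.
(B, b3): Player I gets 20, best alternative 2; Player II gets 10, best alternative 7. No profitable deviation — NE.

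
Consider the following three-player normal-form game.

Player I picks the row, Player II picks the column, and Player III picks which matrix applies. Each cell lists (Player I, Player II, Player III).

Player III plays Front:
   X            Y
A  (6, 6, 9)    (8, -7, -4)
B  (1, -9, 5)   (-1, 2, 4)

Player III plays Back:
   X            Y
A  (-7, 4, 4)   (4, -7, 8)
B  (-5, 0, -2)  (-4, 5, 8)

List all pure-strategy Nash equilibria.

Pure NE: (A, X, Front)

For each strategy profile, look for a profitable unilateral deviation.
(A, X, Front): Player I gets 6, best alternative 1; Player II gets 6, best alternative -7; Player III gets 9, best alternative 4. No profitable deviation — NE.
(A, X, Back): Player I can switch to B (-7 → -5). Not NE.
(A, Y, Front): Player II can switch to X (-7 → 6). Not NE.
(A, Y, Back): Player II can switch to X (-7 → 4). Not NE.
(B, X, Front): Player I can switch to A (1 → 6). Not NE.
(B, X, Back): Player II can switch to Y (0 → 5). Not NE.
(B, Y, Front): Player I can switch to A (-1 → 8). Not NE.
(B, Y, Back): Player I can switch to A (-4 → 4). Not NE.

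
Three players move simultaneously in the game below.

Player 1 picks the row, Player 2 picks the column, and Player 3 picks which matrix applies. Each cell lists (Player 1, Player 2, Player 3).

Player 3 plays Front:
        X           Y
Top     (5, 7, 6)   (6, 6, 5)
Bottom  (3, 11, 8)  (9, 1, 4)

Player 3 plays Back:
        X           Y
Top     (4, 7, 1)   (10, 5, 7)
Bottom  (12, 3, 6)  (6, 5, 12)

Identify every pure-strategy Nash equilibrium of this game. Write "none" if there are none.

For each strategy profile, look for a profitable unilateral deviation.
(Top, X, Front): Player 1 gets 5, best alternative 3; Player 2 gets 7, best alternative 6; Player 3 gets 6, best alternative 1. No profitable deviation — NE.
(Top, X, Back): Player 1 can switch to Bottom (4 → 12). Not NE.
(Top, Y, Front): Player 1 can switch to Bottom (6 → 9). Not NE.
(Top, Y, Back): Player 2 can switch to X (5 → 7). Not NE.
(Bottom, X, Front): Player 1 can switch to Top (3 → 5). Not NE.
(Bottom, X, Back): Player 2 can switch to Y (3 → 5). Not NE.
(Bottom, Y, Front): Player 2 can switch to X (1 → 11). Not NE.
(Bottom, Y, Back): Player 1 can switch to Top (6 → 10). Not NE.

Pure NE: (Top, X, Front)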